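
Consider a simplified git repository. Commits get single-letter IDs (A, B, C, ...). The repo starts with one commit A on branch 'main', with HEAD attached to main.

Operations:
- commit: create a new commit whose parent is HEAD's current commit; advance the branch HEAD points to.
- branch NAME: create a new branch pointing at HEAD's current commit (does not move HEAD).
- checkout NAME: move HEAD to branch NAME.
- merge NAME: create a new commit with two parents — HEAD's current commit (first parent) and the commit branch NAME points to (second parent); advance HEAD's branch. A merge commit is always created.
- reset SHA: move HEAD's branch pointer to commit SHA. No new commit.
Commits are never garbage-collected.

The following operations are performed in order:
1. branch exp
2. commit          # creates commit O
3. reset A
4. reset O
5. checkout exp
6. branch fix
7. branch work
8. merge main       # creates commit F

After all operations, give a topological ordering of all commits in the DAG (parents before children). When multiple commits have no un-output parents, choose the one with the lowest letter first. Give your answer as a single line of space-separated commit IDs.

After op 1 (branch): HEAD=main@A [exp=A main=A]
After op 2 (commit): HEAD=main@O [exp=A main=O]
After op 3 (reset): HEAD=main@A [exp=A main=A]
After op 4 (reset): HEAD=main@O [exp=A main=O]
After op 5 (checkout): HEAD=exp@A [exp=A main=O]
After op 6 (branch): HEAD=exp@A [exp=A fix=A main=O]
After op 7 (branch): HEAD=exp@A [exp=A fix=A main=O work=A]
After op 8 (merge): HEAD=exp@F [exp=F fix=A main=O work=A]
commit A: parents=[]
commit F: parents=['A', 'O']
commit O: parents=['A']

Answer: A O F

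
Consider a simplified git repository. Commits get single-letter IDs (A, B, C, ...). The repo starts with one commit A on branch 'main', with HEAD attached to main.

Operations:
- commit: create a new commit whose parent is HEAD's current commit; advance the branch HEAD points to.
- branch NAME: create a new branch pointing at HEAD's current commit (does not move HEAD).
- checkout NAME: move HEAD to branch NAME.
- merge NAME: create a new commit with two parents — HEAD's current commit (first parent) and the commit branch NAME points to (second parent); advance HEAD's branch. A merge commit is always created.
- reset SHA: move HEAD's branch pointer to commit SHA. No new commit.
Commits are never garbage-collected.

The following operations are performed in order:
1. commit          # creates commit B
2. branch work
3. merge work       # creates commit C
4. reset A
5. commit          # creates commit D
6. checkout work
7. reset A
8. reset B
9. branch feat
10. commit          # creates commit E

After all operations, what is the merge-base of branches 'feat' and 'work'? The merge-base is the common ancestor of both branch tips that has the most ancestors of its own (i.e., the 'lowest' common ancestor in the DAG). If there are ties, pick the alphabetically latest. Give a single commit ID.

After op 1 (commit): HEAD=main@B [main=B]
After op 2 (branch): HEAD=main@B [main=B work=B]
After op 3 (merge): HEAD=main@C [main=C work=B]
After op 4 (reset): HEAD=main@A [main=A work=B]
After op 5 (commit): HEAD=main@D [main=D work=B]
After op 6 (checkout): HEAD=work@B [main=D work=B]
After op 7 (reset): HEAD=work@A [main=D work=A]
After op 8 (reset): HEAD=work@B [main=D work=B]
After op 9 (branch): HEAD=work@B [feat=B main=D work=B]
After op 10 (commit): HEAD=work@E [feat=B main=D work=E]
ancestors(feat=B): ['A', 'B']
ancestors(work=E): ['A', 'B', 'E']
common: ['A', 'B']

Answer: B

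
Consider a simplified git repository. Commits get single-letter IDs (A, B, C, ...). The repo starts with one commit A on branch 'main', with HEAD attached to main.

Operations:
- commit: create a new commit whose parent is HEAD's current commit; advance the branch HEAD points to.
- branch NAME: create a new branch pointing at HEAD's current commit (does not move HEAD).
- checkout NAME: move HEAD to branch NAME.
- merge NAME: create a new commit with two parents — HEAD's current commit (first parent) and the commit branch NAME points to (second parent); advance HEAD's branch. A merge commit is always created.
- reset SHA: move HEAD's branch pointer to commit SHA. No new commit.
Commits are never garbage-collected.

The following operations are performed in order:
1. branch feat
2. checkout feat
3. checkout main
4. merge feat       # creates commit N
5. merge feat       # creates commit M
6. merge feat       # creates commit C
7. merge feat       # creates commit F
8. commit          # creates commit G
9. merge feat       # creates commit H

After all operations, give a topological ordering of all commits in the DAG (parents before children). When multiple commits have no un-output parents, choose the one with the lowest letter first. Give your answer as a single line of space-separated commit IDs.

After op 1 (branch): HEAD=main@A [feat=A main=A]
After op 2 (checkout): HEAD=feat@A [feat=A main=A]
After op 3 (checkout): HEAD=main@A [feat=A main=A]
After op 4 (merge): HEAD=main@N [feat=A main=N]
After op 5 (merge): HEAD=main@M [feat=A main=M]
After op 6 (merge): HEAD=main@C [feat=A main=C]
After op 7 (merge): HEAD=main@F [feat=A main=F]
After op 8 (commit): HEAD=main@G [feat=A main=G]
After op 9 (merge): HEAD=main@H [feat=A main=H]
commit A: parents=[]
commit C: parents=['M', 'A']
commit F: parents=['C', 'A']
commit G: parents=['F']
commit H: parents=['G', 'A']
commit M: parents=['N', 'A']
commit N: parents=['A', 'A']

Answer: A N M C F G H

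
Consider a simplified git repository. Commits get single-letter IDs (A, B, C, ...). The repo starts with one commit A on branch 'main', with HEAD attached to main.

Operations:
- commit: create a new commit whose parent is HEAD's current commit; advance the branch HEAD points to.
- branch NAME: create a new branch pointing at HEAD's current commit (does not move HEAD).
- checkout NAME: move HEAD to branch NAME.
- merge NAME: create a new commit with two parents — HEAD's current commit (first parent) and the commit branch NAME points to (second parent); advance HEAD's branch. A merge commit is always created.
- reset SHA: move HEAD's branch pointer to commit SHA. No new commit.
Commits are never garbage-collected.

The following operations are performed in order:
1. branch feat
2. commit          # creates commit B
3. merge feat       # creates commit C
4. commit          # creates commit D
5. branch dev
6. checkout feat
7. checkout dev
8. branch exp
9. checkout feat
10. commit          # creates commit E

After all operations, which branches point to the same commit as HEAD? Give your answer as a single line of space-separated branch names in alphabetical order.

Answer: feat

Derivation:
After op 1 (branch): HEAD=main@A [feat=A main=A]
After op 2 (commit): HEAD=main@B [feat=A main=B]
After op 3 (merge): HEAD=main@C [feat=A main=C]
After op 4 (commit): HEAD=main@D [feat=A main=D]
After op 5 (branch): HEAD=main@D [dev=D feat=A main=D]
After op 6 (checkout): HEAD=feat@A [dev=D feat=A main=D]
After op 7 (checkout): HEAD=dev@D [dev=D feat=A main=D]
After op 8 (branch): HEAD=dev@D [dev=D exp=D feat=A main=D]
After op 9 (checkout): HEAD=feat@A [dev=D exp=D feat=A main=D]
After op 10 (commit): HEAD=feat@E [dev=D exp=D feat=E main=D]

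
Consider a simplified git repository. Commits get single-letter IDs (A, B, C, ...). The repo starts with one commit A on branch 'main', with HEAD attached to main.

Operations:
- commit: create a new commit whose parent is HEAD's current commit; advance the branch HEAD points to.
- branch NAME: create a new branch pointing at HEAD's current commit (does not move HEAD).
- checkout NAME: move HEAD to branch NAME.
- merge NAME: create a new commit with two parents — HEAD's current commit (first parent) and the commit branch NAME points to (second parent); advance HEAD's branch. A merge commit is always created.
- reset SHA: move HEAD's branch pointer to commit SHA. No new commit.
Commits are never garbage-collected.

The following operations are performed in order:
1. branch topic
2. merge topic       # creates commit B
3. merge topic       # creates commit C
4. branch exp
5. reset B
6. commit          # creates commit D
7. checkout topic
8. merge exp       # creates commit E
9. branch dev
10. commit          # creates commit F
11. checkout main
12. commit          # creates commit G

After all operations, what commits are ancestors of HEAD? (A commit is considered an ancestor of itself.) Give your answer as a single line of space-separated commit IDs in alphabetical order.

Answer: A B D G

Derivation:
After op 1 (branch): HEAD=main@A [main=A topic=A]
After op 2 (merge): HEAD=main@B [main=B topic=A]
After op 3 (merge): HEAD=main@C [main=C topic=A]
After op 4 (branch): HEAD=main@C [exp=C main=C topic=A]
After op 5 (reset): HEAD=main@B [exp=C main=B topic=A]
After op 6 (commit): HEAD=main@D [exp=C main=D topic=A]
After op 7 (checkout): HEAD=topic@A [exp=C main=D topic=A]
After op 8 (merge): HEAD=topic@E [exp=C main=D topic=E]
After op 9 (branch): HEAD=topic@E [dev=E exp=C main=D topic=E]
After op 10 (commit): HEAD=topic@F [dev=E exp=C main=D topic=F]
After op 11 (checkout): HEAD=main@D [dev=E exp=C main=D topic=F]
After op 12 (commit): HEAD=main@G [dev=E exp=C main=G topic=F]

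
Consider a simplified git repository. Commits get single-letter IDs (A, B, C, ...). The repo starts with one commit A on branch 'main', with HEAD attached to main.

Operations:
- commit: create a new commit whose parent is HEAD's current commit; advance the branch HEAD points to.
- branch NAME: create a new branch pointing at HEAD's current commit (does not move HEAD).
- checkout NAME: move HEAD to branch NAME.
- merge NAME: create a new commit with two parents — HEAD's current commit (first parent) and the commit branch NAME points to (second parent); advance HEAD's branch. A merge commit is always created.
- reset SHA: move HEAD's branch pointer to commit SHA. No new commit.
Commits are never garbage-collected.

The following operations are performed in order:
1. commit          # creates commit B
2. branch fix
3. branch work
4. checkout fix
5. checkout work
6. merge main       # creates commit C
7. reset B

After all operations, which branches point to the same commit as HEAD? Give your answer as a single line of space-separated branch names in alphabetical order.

After op 1 (commit): HEAD=main@B [main=B]
After op 2 (branch): HEAD=main@B [fix=B main=B]
After op 3 (branch): HEAD=main@B [fix=B main=B work=B]
After op 4 (checkout): HEAD=fix@B [fix=B main=B work=B]
After op 5 (checkout): HEAD=work@B [fix=B main=B work=B]
After op 6 (merge): HEAD=work@C [fix=B main=B work=C]
After op 7 (reset): HEAD=work@B [fix=B main=B work=B]

Answer: fix main work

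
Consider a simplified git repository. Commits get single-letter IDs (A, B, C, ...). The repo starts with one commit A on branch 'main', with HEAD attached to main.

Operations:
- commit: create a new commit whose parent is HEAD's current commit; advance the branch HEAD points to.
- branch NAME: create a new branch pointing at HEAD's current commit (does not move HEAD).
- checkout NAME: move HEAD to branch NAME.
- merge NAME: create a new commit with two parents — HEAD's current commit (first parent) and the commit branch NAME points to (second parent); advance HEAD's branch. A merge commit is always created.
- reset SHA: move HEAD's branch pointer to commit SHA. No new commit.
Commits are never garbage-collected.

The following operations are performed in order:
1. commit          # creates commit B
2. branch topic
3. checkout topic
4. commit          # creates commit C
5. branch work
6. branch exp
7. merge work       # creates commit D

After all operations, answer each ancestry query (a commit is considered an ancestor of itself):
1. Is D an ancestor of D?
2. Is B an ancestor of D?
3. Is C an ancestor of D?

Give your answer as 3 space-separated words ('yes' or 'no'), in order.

After op 1 (commit): HEAD=main@B [main=B]
After op 2 (branch): HEAD=main@B [main=B topic=B]
After op 3 (checkout): HEAD=topic@B [main=B topic=B]
After op 4 (commit): HEAD=topic@C [main=B topic=C]
After op 5 (branch): HEAD=topic@C [main=B topic=C work=C]
After op 6 (branch): HEAD=topic@C [exp=C main=B topic=C work=C]
After op 7 (merge): HEAD=topic@D [exp=C main=B topic=D work=C]
ancestors(D) = {A,B,C,D}; D in? yes
ancestors(D) = {A,B,C,D}; B in? yes
ancestors(D) = {A,B,C,D}; C in? yes

Answer: yes yes yes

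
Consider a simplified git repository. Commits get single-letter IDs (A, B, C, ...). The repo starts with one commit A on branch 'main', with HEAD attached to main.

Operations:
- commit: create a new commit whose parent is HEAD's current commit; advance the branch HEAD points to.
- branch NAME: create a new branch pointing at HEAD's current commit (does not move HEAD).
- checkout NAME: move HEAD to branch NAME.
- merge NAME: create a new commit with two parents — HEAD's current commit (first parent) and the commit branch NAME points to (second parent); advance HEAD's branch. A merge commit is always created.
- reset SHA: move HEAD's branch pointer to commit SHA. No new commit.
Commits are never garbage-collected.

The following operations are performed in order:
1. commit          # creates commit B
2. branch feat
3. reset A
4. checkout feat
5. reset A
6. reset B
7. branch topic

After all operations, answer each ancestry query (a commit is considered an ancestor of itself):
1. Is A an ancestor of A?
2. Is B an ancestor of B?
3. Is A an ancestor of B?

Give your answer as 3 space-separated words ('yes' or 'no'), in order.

Answer: yes yes yes

Derivation:
After op 1 (commit): HEAD=main@B [main=B]
After op 2 (branch): HEAD=main@B [feat=B main=B]
After op 3 (reset): HEAD=main@A [feat=B main=A]
After op 4 (checkout): HEAD=feat@B [feat=B main=A]
After op 5 (reset): HEAD=feat@A [feat=A main=A]
After op 6 (reset): HEAD=feat@B [feat=B main=A]
After op 7 (branch): HEAD=feat@B [feat=B main=A topic=B]
ancestors(A) = {A}; A in? yes
ancestors(B) = {A,B}; B in? yes
ancestors(B) = {A,B}; A in? yes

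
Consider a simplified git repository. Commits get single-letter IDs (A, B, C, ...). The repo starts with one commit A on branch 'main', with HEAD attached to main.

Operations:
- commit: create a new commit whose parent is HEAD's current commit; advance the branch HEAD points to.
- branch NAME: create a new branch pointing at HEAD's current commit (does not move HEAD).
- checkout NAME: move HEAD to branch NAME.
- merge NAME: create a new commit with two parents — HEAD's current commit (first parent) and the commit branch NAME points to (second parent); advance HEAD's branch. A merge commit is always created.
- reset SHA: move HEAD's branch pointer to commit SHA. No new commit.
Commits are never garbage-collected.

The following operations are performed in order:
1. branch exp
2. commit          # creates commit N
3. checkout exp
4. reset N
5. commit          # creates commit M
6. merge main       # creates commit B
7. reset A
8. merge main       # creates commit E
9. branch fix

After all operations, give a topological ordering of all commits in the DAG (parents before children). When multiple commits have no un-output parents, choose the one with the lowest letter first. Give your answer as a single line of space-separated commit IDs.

Answer: A N E M B

Derivation:
After op 1 (branch): HEAD=main@A [exp=A main=A]
After op 2 (commit): HEAD=main@N [exp=A main=N]
After op 3 (checkout): HEAD=exp@A [exp=A main=N]
After op 4 (reset): HEAD=exp@N [exp=N main=N]
After op 5 (commit): HEAD=exp@M [exp=M main=N]
After op 6 (merge): HEAD=exp@B [exp=B main=N]
After op 7 (reset): HEAD=exp@A [exp=A main=N]
After op 8 (merge): HEAD=exp@E [exp=E main=N]
After op 9 (branch): HEAD=exp@E [exp=E fix=E main=N]
commit A: parents=[]
commit B: parents=['M', 'N']
commit E: parents=['A', 'N']
commit M: parents=['N']
commit N: parents=['A']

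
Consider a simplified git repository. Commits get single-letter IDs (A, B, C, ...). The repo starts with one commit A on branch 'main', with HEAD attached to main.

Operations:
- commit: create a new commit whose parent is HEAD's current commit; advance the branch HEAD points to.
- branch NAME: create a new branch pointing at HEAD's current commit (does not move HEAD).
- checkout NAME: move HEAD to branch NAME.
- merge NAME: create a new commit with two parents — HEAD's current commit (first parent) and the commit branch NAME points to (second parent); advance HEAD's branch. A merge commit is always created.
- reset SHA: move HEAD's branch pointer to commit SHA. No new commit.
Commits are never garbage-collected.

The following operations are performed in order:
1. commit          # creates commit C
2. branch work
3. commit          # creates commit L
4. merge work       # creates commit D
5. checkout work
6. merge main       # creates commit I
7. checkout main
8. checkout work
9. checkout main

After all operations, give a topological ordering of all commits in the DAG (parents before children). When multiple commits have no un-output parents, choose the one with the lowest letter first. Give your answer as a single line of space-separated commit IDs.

After op 1 (commit): HEAD=main@C [main=C]
After op 2 (branch): HEAD=main@C [main=C work=C]
After op 3 (commit): HEAD=main@L [main=L work=C]
After op 4 (merge): HEAD=main@D [main=D work=C]
After op 5 (checkout): HEAD=work@C [main=D work=C]
After op 6 (merge): HEAD=work@I [main=D work=I]
After op 7 (checkout): HEAD=main@D [main=D work=I]
After op 8 (checkout): HEAD=work@I [main=D work=I]
After op 9 (checkout): HEAD=main@D [main=D work=I]
commit A: parents=[]
commit C: parents=['A']
commit D: parents=['L', 'C']
commit I: parents=['C', 'D']
commit L: parents=['C']

Answer: A C L D I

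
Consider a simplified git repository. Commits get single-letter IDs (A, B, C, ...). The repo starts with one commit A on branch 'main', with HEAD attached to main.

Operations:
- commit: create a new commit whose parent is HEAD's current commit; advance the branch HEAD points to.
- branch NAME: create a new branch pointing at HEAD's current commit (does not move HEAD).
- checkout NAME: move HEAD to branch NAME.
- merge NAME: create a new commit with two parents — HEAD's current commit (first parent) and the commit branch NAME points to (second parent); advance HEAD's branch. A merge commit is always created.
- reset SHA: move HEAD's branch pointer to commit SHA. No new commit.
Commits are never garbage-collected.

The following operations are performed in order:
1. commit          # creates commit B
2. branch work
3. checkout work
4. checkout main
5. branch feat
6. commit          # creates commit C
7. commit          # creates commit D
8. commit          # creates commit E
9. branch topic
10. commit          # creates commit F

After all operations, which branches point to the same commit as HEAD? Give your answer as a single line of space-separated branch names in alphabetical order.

Answer: main

Derivation:
After op 1 (commit): HEAD=main@B [main=B]
After op 2 (branch): HEAD=main@B [main=B work=B]
After op 3 (checkout): HEAD=work@B [main=B work=B]
After op 4 (checkout): HEAD=main@B [main=B work=B]
After op 5 (branch): HEAD=main@B [feat=B main=B work=B]
After op 6 (commit): HEAD=main@C [feat=B main=C work=B]
After op 7 (commit): HEAD=main@D [feat=B main=D work=B]
After op 8 (commit): HEAD=main@E [feat=B main=E work=B]
After op 9 (branch): HEAD=main@E [feat=B main=E topic=E work=B]
After op 10 (commit): HEAD=main@F [feat=B main=F topic=E work=B]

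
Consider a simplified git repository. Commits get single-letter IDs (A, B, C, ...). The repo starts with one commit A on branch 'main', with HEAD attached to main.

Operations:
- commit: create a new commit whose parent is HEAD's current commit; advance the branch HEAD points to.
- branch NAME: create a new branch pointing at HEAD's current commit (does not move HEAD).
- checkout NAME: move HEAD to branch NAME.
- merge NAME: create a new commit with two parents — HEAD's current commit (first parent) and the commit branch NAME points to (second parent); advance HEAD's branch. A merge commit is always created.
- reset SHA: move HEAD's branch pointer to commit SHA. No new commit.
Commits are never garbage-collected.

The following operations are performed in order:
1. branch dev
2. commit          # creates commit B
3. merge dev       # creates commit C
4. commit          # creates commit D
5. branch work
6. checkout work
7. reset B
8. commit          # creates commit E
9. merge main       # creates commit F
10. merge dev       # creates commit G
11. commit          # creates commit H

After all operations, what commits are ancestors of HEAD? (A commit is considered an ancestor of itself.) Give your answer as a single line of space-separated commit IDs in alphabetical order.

Answer: A B C D E F G H

Derivation:
After op 1 (branch): HEAD=main@A [dev=A main=A]
After op 2 (commit): HEAD=main@B [dev=A main=B]
After op 3 (merge): HEAD=main@C [dev=A main=C]
After op 4 (commit): HEAD=main@D [dev=A main=D]
After op 5 (branch): HEAD=main@D [dev=A main=D work=D]
After op 6 (checkout): HEAD=work@D [dev=A main=D work=D]
After op 7 (reset): HEAD=work@B [dev=A main=D work=B]
After op 8 (commit): HEAD=work@E [dev=A main=D work=E]
After op 9 (merge): HEAD=work@F [dev=A main=D work=F]
After op 10 (merge): HEAD=work@G [dev=A main=D work=G]
After op 11 (commit): HEAD=work@H [dev=A main=D work=H]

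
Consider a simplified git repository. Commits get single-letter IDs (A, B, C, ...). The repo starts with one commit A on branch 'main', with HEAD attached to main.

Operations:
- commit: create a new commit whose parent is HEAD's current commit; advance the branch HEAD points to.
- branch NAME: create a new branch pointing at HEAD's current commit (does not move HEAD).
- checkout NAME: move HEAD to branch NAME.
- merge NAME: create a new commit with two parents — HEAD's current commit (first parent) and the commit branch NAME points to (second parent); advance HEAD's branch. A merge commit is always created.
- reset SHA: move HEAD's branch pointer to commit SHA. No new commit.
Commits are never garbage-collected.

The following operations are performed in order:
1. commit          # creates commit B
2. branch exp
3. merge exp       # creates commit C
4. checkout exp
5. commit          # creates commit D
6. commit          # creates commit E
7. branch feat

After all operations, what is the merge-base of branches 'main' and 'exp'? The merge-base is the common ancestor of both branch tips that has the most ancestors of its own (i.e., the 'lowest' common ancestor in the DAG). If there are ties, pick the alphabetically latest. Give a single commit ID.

After op 1 (commit): HEAD=main@B [main=B]
After op 2 (branch): HEAD=main@B [exp=B main=B]
After op 3 (merge): HEAD=main@C [exp=B main=C]
After op 4 (checkout): HEAD=exp@B [exp=B main=C]
After op 5 (commit): HEAD=exp@D [exp=D main=C]
After op 6 (commit): HEAD=exp@E [exp=E main=C]
After op 7 (branch): HEAD=exp@E [exp=E feat=E main=C]
ancestors(main=C): ['A', 'B', 'C']
ancestors(exp=E): ['A', 'B', 'D', 'E']
common: ['A', 'B']

Answer: B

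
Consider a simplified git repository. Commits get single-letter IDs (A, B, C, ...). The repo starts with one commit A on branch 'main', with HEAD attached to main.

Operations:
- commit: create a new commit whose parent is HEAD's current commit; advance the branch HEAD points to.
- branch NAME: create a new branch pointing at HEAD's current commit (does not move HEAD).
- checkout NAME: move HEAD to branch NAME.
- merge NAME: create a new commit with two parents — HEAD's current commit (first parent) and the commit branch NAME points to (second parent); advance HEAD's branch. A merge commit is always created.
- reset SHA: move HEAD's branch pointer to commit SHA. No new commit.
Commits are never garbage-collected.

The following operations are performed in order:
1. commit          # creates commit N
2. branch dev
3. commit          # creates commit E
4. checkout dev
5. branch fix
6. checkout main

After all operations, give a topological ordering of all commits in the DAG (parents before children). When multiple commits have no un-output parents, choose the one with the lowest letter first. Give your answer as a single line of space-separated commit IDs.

After op 1 (commit): HEAD=main@N [main=N]
After op 2 (branch): HEAD=main@N [dev=N main=N]
After op 3 (commit): HEAD=main@E [dev=N main=E]
After op 4 (checkout): HEAD=dev@N [dev=N main=E]
After op 5 (branch): HEAD=dev@N [dev=N fix=N main=E]
After op 6 (checkout): HEAD=main@E [dev=N fix=N main=E]
commit A: parents=[]
commit E: parents=['N']
commit N: parents=['A']

Answer: A N E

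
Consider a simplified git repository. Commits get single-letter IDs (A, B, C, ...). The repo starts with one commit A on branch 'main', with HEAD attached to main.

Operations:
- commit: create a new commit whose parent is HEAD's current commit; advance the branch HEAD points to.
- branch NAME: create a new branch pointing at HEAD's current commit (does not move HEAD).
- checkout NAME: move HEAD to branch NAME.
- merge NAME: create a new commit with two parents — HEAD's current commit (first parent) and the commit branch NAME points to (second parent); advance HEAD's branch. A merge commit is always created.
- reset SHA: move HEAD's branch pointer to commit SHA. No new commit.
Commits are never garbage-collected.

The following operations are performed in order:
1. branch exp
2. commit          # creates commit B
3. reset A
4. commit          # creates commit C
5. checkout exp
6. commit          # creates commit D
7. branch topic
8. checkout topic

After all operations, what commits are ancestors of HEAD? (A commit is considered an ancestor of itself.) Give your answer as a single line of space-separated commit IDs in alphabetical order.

After op 1 (branch): HEAD=main@A [exp=A main=A]
After op 2 (commit): HEAD=main@B [exp=A main=B]
After op 3 (reset): HEAD=main@A [exp=A main=A]
After op 4 (commit): HEAD=main@C [exp=A main=C]
After op 5 (checkout): HEAD=exp@A [exp=A main=C]
After op 6 (commit): HEAD=exp@D [exp=D main=C]
After op 7 (branch): HEAD=exp@D [exp=D main=C topic=D]
After op 8 (checkout): HEAD=topic@D [exp=D main=C topic=D]

Answer: A D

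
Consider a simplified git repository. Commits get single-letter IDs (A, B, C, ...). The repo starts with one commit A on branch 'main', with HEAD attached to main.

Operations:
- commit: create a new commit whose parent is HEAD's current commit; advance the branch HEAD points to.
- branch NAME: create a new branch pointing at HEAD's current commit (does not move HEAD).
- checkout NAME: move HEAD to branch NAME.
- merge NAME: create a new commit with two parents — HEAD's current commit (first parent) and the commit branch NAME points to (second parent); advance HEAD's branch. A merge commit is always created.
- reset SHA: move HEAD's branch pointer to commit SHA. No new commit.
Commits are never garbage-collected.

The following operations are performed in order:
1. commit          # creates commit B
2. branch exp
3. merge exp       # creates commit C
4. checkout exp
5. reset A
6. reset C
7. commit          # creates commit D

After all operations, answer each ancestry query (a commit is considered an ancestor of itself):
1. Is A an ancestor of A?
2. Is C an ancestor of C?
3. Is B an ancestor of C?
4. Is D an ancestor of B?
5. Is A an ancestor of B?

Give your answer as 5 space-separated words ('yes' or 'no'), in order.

After op 1 (commit): HEAD=main@B [main=B]
After op 2 (branch): HEAD=main@B [exp=B main=B]
After op 3 (merge): HEAD=main@C [exp=B main=C]
After op 4 (checkout): HEAD=exp@B [exp=B main=C]
After op 5 (reset): HEAD=exp@A [exp=A main=C]
After op 6 (reset): HEAD=exp@C [exp=C main=C]
After op 7 (commit): HEAD=exp@D [exp=D main=C]
ancestors(A) = {A}; A in? yes
ancestors(C) = {A,B,C}; C in? yes
ancestors(C) = {A,B,C}; B in? yes
ancestors(B) = {A,B}; D in? no
ancestors(B) = {A,B}; A in? yes

Answer: yes yes yes no yes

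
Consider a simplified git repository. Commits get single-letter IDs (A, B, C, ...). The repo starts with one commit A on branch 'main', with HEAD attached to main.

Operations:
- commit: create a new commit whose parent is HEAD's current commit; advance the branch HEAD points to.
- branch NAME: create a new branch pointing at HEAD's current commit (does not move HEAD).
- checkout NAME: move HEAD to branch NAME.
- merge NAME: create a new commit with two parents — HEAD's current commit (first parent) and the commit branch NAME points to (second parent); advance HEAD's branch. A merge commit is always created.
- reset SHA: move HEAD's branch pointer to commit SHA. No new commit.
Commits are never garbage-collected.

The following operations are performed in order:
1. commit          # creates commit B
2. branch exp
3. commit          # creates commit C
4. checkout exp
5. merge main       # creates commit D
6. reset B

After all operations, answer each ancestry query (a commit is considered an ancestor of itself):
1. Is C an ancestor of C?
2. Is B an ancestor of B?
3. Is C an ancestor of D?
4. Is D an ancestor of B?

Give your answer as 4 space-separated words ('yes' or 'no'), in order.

After op 1 (commit): HEAD=main@B [main=B]
After op 2 (branch): HEAD=main@B [exp=B main=B]
After op 3 (commit): HEAD=main@C [exp=B main=C]
After op 4 (checkout): HEAD=exp@B [exp=B main=C]
After op 5 (merge): HEAD=exp@D [exp=D main=C]
After op 6 (reset): HEAD=exp@B [exp=B main=C]
ancestors(C) = {A,B,C}; C in? yes
ancestors(B) = {A,B}; B in? yes
ancestors(D) = {A,B,C,D}; C in? yes
ancestors(B) = {A,B}; D in? no

Answer: yes yes yes no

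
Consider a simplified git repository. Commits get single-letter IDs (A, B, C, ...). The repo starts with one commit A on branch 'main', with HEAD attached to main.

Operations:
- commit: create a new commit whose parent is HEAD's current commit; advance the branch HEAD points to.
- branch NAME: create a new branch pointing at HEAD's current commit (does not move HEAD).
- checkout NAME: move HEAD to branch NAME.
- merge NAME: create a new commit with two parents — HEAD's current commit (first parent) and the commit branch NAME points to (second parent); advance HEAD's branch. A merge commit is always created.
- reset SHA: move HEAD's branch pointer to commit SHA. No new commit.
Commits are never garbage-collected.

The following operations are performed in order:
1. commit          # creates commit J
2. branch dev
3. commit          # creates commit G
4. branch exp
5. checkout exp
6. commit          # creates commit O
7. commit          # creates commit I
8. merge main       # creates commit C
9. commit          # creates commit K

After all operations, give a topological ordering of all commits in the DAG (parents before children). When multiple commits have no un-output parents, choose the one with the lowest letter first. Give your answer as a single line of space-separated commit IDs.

Answer: A J G O I C K

Derivation:
After op 1 (commit): HEAD=main@J [main=J]
After op 2 (branch): HEAD=main@J [dev=J main=J]
After op 3 (commit): HEAD=main@G [dev=J main=G]
After op 4 (branch): HEAD=main@G [dev=J exp=G main=G]
After op 5 (checkout): HEAD=exp@G [dev=J exp=G main=G]
After op 6 (commit): HEAD=exp@O [dev=J exp=O main=G]
After op 7 (commit): HEAD=exp@I [dev=J exp=I main=G]
After op 8 (merge): HEAD=exp@C [dev=J exp=C main=G]
After op 9 (commit): HEAD=exp@K [dev=J exp=K main=G]
commit A: parents=[]
commit C: parents=['I', 'G']
commit G: parents=['J']
commit I: parents=['O']
commit J: parents=['A']
commit K: parents=['C']
commit O: parents=['G']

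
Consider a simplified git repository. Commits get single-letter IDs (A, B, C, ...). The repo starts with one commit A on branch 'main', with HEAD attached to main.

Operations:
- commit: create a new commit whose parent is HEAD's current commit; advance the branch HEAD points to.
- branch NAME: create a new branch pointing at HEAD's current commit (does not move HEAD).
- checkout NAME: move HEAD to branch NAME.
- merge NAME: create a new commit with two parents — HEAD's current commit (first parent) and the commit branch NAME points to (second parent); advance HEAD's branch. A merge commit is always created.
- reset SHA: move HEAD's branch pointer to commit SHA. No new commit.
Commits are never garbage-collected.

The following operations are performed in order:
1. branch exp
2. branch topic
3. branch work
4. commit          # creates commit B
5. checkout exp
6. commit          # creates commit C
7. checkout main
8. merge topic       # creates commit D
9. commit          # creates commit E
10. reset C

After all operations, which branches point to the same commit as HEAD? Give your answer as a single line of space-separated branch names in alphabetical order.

Answer: exp main

Derivation:
After op 1 (branch): HEAD=main@A [exp=A main=A]
After op 2 (branch): HEAD=main@A [exp=A main=A topic=A]
After op 3 (branch): HEAD=main@A [exp=A main=A topic=A work=A]
After op 4 (commit): HEAD=main@B [exp=A main=B topic=A work=A]
After op 5 (checkout): HEAD=exp@A [exp=A main=B topic=A work=A]
After op 6 (commit): HEAD=exp@C [exp=C main=B topic=A work=A]
After op 7 (checkout): HEAD=main@B [exp=C main=B topic=A work=A]
After op 8 (merge): HEAD=main@D [exp=C main=D topic=A work=A]
After op 9 (commit): HEAD=main@E [exp=C main=E topic=A work=A]
After op 10 (reset): HEAD=main@C [exp=C main=C topic=A work=A]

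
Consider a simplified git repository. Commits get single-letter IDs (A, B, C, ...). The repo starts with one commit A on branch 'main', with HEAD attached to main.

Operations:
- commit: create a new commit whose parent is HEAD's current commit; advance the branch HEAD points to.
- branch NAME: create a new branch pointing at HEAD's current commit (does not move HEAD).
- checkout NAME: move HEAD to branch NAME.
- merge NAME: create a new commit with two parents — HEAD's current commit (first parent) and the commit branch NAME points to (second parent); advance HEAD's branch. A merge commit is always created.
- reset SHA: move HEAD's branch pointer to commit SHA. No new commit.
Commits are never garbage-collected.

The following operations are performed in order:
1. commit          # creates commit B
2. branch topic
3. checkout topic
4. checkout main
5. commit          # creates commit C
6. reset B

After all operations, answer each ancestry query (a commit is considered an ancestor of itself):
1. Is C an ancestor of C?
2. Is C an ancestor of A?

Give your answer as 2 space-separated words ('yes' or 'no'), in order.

After op 1 (commit): HEAD=main@B [main=B]
After op 2 (branch): HEAD=main@B [main=B topic=B]
After op 3 (checkout): HEAD=topic@B [main=B topic=B]
After op 4 (checkout): HEAD=main@B [main=B topic=B]
After op 5 (commit): HEAD=main@C [main=C topic=B]
After op 6 (reset): HEAD=main@B [main=B topic=B]
ancestors(C) = {A,B,C}; C in? yes
ancestors(A) = {A}; C in? no

Answer: yes no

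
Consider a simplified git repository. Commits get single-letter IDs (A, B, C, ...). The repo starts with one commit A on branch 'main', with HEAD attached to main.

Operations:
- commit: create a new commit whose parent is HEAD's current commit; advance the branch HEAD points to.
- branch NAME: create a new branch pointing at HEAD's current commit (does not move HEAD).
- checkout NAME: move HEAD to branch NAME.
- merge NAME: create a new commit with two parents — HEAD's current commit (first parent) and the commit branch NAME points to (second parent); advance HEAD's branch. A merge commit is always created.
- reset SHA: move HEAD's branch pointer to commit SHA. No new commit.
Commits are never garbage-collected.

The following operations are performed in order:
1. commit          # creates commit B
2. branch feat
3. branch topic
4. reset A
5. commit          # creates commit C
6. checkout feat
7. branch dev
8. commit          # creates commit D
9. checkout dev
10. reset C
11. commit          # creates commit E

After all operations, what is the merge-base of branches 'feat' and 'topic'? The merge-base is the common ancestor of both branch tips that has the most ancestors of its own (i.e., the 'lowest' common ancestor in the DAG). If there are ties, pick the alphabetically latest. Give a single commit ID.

After op 1 (commit): HEAD=main@B [main=B]
After op 2 (branch): HEAD=main@B [feat=B main=B]
After op 3 (branch): HEAD=main@B [feat=B main=B topic=B]
After op 4 (reset): HEAD=main@A [feat=B main=A topic=B]
After op 5 (commit): HEAD=main@C [feat=B main=C topic=B]
After op 6 (checkout): HEAD=feat@B [feat=B main=C topic=B]
After op 7 (branch): HEAD=feat@B [dev=B feat=B main=C topic=B]
After op 8 (commit): HEAD=feat@D [dev=B feat=D main=C topic=B]
After op 9 (checkout): HEAD=dev@B [dev=B feat=D main=C topic=B]
After op 10 (reset): HEAD=dev@C [dev=C feat=D main=C topic=B]
After op 11 (commit): HEAD=dev@E [dev=E feat=D main=C topic=B]
ancestors(feat=D): ['A', 'B', 'D']
ancestors(topic=B): ['A', 'B']
common: ['A', 'B']

Answer: B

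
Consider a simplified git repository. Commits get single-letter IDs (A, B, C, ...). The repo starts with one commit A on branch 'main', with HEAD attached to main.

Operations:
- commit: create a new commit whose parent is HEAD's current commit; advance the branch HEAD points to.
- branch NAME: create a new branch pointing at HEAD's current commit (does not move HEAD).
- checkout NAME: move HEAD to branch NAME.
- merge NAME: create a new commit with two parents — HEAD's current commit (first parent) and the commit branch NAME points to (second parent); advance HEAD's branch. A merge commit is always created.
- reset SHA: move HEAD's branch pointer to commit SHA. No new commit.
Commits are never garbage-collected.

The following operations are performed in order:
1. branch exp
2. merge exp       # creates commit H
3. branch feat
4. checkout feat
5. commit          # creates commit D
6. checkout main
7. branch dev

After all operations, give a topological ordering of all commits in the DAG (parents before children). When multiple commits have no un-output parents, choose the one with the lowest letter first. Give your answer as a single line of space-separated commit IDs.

Answer: A H D

Derivation:
After op 1 (branch): HEAD=main@A [exp=A main=A]
After op 2 (merge): HEAD=main@H [exp=A main=H]
After op 3 (branch): HEAD=main@H [exp=A feat=H main=H]
After op 4 (checkout): HEAD=feat@H [exp=A feat=H main=H]
After op 5 (commit): HEAD=feat@D [exp=A feat=D main=H]
After op 6 (checkout): HEAD=main@H [exp=A feat=D main=H]
After op 7 (branch): HEAD=main@H [dev=H exp=A feat=D main=H]
commit A: parents=[]
commit D: parents=['H']
commit H: parents=['A', 'A']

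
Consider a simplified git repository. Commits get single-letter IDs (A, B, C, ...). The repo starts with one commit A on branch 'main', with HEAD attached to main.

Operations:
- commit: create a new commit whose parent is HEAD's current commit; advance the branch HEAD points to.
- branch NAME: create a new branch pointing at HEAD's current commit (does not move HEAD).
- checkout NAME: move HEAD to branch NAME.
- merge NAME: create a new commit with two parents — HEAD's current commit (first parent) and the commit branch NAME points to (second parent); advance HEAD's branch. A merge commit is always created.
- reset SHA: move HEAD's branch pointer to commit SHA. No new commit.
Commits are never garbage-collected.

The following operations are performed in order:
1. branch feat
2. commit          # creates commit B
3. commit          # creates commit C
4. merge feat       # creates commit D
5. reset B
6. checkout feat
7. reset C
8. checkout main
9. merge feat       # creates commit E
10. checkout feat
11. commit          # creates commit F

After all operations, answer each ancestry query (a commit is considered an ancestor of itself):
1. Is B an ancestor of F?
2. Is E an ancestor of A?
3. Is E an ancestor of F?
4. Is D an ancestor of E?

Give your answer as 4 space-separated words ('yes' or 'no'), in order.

After op 1 (branch): HEAD=main@A [feat=A main=A]
After op 2 (commit): HEAD=main@B [feat=A main=B]
After op 3 (commit): HEAD=main@C [feat=A main=C]
After op 4 (merge): HEAD=main@D [feat=A main=D]
After op 5 (reset): HEAD=main@B [feat=A main=B]
After op 6 (checkout): HEAD=feat@A [feat=A main=B]
After op 7 (reset): HEAD=feat@C [feat=C main=B]
After op 8 (checkout): HEAD=main@B [feat=C main=B]
After op 9 (merge): HEAD=main@E [feat=C main=E]
After op 10 (checkout): HEAD=feat@C [feat=C main=E]
After op 11 (commit): HEAD=feat@F [feat=F main=E]
ancestors(F) = {A,B,C,F}; B in? yes
ancestors(A) = {A}; E in? no
ancestors(F) = {A,B,C,F}; E in? no
ancestors(E) = {A,B,C,E}; D in? no

Answer: yes no no no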